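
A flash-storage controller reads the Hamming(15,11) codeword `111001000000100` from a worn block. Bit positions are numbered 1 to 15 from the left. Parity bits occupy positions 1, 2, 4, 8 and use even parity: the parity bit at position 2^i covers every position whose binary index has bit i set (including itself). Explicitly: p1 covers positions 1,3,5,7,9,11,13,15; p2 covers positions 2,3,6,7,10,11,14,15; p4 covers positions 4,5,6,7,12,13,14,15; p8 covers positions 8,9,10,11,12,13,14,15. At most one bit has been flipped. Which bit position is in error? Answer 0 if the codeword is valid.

s1: b1⊕b3⊕b5⊕b7⊕b9⊕b11⊕b13⊕b15 = 1⊕1⊕0⊕0⊕0⊕0⊕1⊕0 = 1
s2: b2⊕b3⊕b6⊕b7⊕b10⊕b11⊕b14⊕b15 = 1⊕1⊕1⊕0⊕0⊕0⊕0⊕0 = 1
s4: b4⊕b5⊕b6⊕b7⊕b12⊕b13⊕b14⊕b15 = 0⊕0⊕1⊕0⊕0⊕1⊕0⊕0 = 0
s8: b8⊕b9⊕b10⊕b11⊕b12⊕b13⊕b14⊕b15 = 0⊕0⊕0⊕0⊕0⊕1⊕0⊕0 = 1
Syndrome (s8...s1) = 1011 → position 11.

11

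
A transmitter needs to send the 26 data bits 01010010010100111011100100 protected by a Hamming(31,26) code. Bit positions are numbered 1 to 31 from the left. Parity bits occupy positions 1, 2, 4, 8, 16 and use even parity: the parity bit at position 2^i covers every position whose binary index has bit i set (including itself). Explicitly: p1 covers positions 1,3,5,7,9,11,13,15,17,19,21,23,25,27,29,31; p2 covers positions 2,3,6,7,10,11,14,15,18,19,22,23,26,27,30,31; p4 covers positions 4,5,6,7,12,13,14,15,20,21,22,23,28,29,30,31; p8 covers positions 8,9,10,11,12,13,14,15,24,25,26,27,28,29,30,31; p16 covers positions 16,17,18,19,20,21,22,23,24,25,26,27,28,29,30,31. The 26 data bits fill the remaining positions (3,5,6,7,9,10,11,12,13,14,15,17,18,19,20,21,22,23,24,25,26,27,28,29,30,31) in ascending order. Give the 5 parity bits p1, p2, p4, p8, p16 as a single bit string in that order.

Place data bits at non-power-of-two positions: b3=0, b5=1, b6=0, b7=1, b9=0, b10=0, b11=1, b12=0, b13=0, b14=1, b15=0, b17=1, b18=0, b19=0, b20=1, b21=1, b22=1, b23=0, b24=1, b25=1, b26=1, b27=0, b28=0, b29=1, b30=0, b31=0.
p1 = XOR of data positions {3,5,7,9,11,13,15,17,19,21,23,25,27,29,31} = 0⊕1⊕1⊕0⊕1⊕0⊕0⊕1⊕0⊕1⊕0⊕1⊕0⊕1⊕0 = 1
p2 = XOR of data positions {3,6,7,10,11,14,15,18,19,22,23,26,27,30,31} = 0⊕0⊕1⊕0⊕1⊕1⊕0⊕0⊕0⊕1⊕0⊕1⊕0⊕0⊕0 = 1
p4 = XOR of data positions {5,6,7,12,13,14,15,20,21,22,23,28,29,30,31} = 1⊕0⊕1⊕0⊕0⊕1⊕0⊕1⊕1⊕1⊕0⊕0⊕1⊕0⊕0 = 1
p8 = XOR of data positions {9,10,11,12,13,14,15,24,25,26,27,28,29,30,31} = 0⊕0⊕1⊕0⊕0⊕1⊕0⊕1⊕1⊕1⊕0⊕0⊕1⊕0⊕0 = 0
p16 = XOR of data positions {17,18,19,20,21,22,23,24,25,26,27,28,29,30,31} = 1⊕0⊕0⊕1⊕1⊕1⊕0⊕1⊕1⊕1⊕0⊕0⊕1⊕0⊕0 = 0
Parity bits p1,p2,p4,p8,p16 = 11100

11100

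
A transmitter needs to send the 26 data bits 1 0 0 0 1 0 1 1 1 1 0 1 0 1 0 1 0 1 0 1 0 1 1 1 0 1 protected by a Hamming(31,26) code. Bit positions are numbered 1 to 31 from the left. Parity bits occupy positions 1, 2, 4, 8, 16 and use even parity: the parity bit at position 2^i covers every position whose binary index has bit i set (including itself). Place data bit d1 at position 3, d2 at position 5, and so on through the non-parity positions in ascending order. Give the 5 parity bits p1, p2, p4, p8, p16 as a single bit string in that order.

01001

Place data bits at non-power-of-two positions: b3=1, b5=0, b6=0, b7=0, b9=1, b10=0, b11=1, b12=1, b13=1, b14=1, b15=0, b17=1, b18=0, b19=1, b20=0, b21=1, b22=0, b23=1, b24=0, b25=1, b26=0, b27=1, b28=1, b29=1, b30=0, b31=1.
p1 = XOR of data positions {3,5,7,9,11,13,15,17,19,21,23,25,27,29,31} = 1⊕0⊕0⊕1⊕1⊕1⊕0⊕1⊕1⊕1⊕1⊕1⊕1⊕1⊕1 = 0
p2 = XOR of data positions {3,6,7,10,11,14,15,18,19,22,23,26,27,30,31} = 1⊕0⊕0⊕0⊕1⊕1⊕0⊕0⊕1⊕0⊕1⊕0⊕1⊕0⊕1 = 1
p4 = XOR of data positions {5,6,7,12,13,14,15,20,21,22,23,28,29,30,31} = 0⊕0⊕0⊕1⊕1⊕1⊕0⊕0⊕1⊕0⊕1⊕1⊕1⊕0⊕1 = 0
p8 = XOR of data positions {9,10,11,12,13,14,15,24,25,26,27,28,29,30,31} = 1⊕0⊕1⊕1⊕1⊕1⊕0⊕0⊕1⊕0⊕1⊕1⊕1⊕0⊕1 = 0
p16 = XOR of data positions {17,18,19,20,21,22,23,24,25,26,27,28,29,30,31} = 1⊕0⊕1⊕0⊕1⊕0⊕1⊕0⊕1⊕0⊕1⊕1⊕1⊕0⊕1 = 1
Parity bits p1,p2,p4,p8,p16 = 01001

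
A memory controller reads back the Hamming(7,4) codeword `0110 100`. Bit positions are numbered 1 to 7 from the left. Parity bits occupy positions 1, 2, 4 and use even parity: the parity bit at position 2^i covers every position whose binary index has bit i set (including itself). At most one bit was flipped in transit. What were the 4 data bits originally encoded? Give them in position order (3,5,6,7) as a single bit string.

1100

s1: b1⊕b3⊕b5⊕b7 = 0⊕1⊕1⊕0 = 0
s2: b2⊕b3⊕b6⊕b7 = 1⊕1⊕0⊕0 = 0
s4: b4⊕b5⊕b6⊕b7 = 0⊕1⊕0⊕0 = 1
Syndrome (s4...s1) = 100 → position 4.
Flip bit 4: corrected codeword = 0111100
Data bits at positions 3,5,6,7: 1100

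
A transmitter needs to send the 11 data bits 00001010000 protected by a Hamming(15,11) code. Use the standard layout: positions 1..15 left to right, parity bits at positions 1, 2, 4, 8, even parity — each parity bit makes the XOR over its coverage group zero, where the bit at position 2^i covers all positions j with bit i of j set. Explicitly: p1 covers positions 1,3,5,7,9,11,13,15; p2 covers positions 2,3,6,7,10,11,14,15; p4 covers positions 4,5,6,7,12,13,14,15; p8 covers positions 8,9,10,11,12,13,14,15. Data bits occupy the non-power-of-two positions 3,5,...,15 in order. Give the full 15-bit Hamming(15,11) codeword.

Place data bits at non-power-of-two positions: b3=0, b5=0, b6=0, b7=0, b9=1, b10=0, b11=1, b12=0, b13=0, b14=0, b15=0.
p1 = XOR of data positions {3,5,7,9,11,13,15} = 0⊕0⊕0⊕1⊕1⊕0⊕0 = 0
p2 = XOR of data positions {3,6,7,10,11,14,15} = 0⊕0⊕0⊕0⊕1⊕0⊕0 = 1
p4 = XOR of data positions {5,6,7,12,13,14,15} = 0⊕0⊕0⊕0⊕0⊕0⊕0 = 0
p8 = XOR of data positions {9,10,11,12,13,14,15} = 1⊕0⊕1⊕0⊕0⊕0⊕0 = 0
Codeword b1..b15 = 010000001010000

010000001010000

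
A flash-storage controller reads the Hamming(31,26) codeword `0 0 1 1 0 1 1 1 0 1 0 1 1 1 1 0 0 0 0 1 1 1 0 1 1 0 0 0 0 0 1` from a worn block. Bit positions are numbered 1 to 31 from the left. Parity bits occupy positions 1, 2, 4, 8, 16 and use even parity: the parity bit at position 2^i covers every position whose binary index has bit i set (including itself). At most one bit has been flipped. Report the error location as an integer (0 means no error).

s1: b1⊕b3⊕b5⊕b7⊕b9⊕b11⊕b13⊕b15⊕b17⊕b19⊕b21⊕b23⊕b25⊕b27⊕b29⊕b31 = 0⊕1⊕0⊕1⊕0⊕0⊕1⊕1⊕0⊕0⊕1⊕0⊕1⊕0⊕0⊕1 = 1
s2: b2⊕b3⊕b6⊕b7⊕b10⊕b11⊕b14⊕b15⊕b18⊕b19⊕b22⊕b23⊕b26⊕b27⊕b30⊕b31 = 0⊕1⊕1⊕1⊕1⊕0⊕1⊕1⊕0⊕0⊕1⊕0⊕0⊕0⊕0⊕1 = 0
s4: b4⊕b5⊕b6⊕b7⊕b12⊕b13⊕b14⊕b15⊕b20⊕b21⊕b22⊕b23⊕b28⊕b29⊕b30⊕b31 = 1⊕0⊕1⊕1⊕1⊕1⊕1⊕1⊕1⊕1⊕1⊕0⊕0⊕0⊕0⊕1 = 1
s8: b8⊕b9⊕b10⊕b11⊕b12⊕b13⊕b14⊕b15⊕b24⊕b25⊕b26⊕b27⊕b28⊕b29⊕b30⊕b31 = 1⊕0⊕1⊕0⊕1⊕1⊕1⊕1⊕1⊕1⊕0⊕0⊕0⊕0⊕0⊕1 = 1
s16: b16⊕b17⊕b18⊕b19⊕b20⊕b21⊕b22⊕b23⊕b24⊕b25⊕b26⊕b27⊕b28⊕b29⊕b30⊕b31 = 0⊕0⊕0⊕0⊕1⊕1⊕1⊕0⊕1⊕1⊕0⊕0⊕0⊕0⊕0⊕1 = 0
Syndrome (s16...s1) = 01101 → position 13.

13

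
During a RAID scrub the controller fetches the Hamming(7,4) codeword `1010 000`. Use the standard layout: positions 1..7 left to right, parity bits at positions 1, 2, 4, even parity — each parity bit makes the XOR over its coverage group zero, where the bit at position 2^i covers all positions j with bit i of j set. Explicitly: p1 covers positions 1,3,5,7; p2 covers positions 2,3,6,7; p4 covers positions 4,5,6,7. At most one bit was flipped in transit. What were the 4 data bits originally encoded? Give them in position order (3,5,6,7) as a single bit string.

1000

s1: b1⊕b3⊕b5⊕b7 = 1⊕1⊕0⊕0 = 0
s2: b2⊕b3⊕b6⊕b7 = 0⊕1⊕0⊕0 = 1
s4: b4⊕b5⊕b6⊕b7 = 0⊕0⊕0⊕0 = 0
Syndrome (s4...s1) = 010 → position 2.
Flip bit 2: corrected codeword = 1110000
Data bits at positions 3,5,6,7: 1000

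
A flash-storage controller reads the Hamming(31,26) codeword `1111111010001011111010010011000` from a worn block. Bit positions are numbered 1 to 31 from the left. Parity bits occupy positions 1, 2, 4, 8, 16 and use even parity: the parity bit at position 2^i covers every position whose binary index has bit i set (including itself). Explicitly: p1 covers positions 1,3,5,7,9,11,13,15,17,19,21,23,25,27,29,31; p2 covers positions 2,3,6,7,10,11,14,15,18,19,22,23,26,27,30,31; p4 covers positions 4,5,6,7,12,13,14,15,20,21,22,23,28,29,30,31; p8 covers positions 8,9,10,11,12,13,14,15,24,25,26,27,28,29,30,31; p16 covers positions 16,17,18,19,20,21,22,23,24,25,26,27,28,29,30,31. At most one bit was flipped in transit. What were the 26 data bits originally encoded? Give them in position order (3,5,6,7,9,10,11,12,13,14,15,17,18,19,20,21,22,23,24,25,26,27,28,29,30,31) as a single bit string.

s1: b1⊕b3⊕b5⊕b7⊕b9⊕b11⊕b13⊕b15⊕b17⊕b19⊕b21⊕b23⊕b25⊕b27⊕b29⊕b31 = 1⊕1⊕1⊕1⊕1⊕0⊕1⊕1⊕1⊕1⊕1⊕0⊕0⊕1⊕0⊕0 = 1
s2: b2⊕b3⊕b6⊕b7⊕b10⊕b11⊕b14⊕b15⊕b18⊕b19⊕b22⊕b23⊕b26⊕b27⊕b30⊕b31 = 1⊕1⊕1⊕1⊕0⊕0⊕0⊕1⊕1⊕1⊕0⊕0⊕0⊕1⊕0⊕0 = 0
s4: b4⊕b5⊕b6⊕b7⊕b12⊕b13⊕b14⊕b15⊕b20⊕b21⊕b22⊕b23⊕b28⊕b29⊕b30⊕b31 = 1⊕1⊕1⊕1⊕0⊕1⊕0⊕1⊕0⊕1⊕0⊕0⊕1⊕0⊕0⊕0 = 0
s8: b8⊕b9⊕b10⊕b11⊕b12⊕b13⊕b14⊕b15⊕b24⊕b25⊕b26⊕b27⊕b28⊕b29⊕b30⊕b31 = 0⊕1⊕0⊕0⊕0⊕1⊕0⊕1⊕1⊕0⊕0⊕1⊕1⊕0⊕0⊕0 = 0
s16: b16⊕b17⊕b18⊕b19⊕b20⊕b21⊕b22⊕b23⊕b24⊕b25⊕b26⊕b27⊕b28⊕b29⊕b30⊕b31 = 1⊕1⊕1⊕1⊕0⊕1⊕0⊕0⊕1⊕0⊕0⊕1⊕1⊕0⊕0⊕0 = 0
Syndrome (s16...s1) = 00001 → position 1.
Flip bit 1: corrected codeword = 0111111010001011111010010011000
Data bits at positions 3,5,6,7,9,10,11,12,13,14,15,17,18,19,20,21,22,23,24,25,26,27,28,29,30,31: 11111000101111010010011000

11111000101111010010011000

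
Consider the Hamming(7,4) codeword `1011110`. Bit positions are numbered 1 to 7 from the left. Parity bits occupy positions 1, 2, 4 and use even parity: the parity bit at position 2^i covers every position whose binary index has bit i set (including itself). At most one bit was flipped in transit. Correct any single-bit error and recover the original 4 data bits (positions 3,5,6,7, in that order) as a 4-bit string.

1010

s1: b1⊕b3⊕b5⊕b7 = 1⊕1⊕1⊕0 = 1
s2: b2⊕b3⊕b6⊕b7 = 0⊕1⊕1⊕0 = 0
s4: b4⊕b5⊕b6⊕b7 = 1⊕1⊕1⊕0 = 1
Syndrome (s4...s1) = 101 → position 5.
Flip bit 5: corrected codeword = 1011010
Data bits at positions 3,5,6,7: 1010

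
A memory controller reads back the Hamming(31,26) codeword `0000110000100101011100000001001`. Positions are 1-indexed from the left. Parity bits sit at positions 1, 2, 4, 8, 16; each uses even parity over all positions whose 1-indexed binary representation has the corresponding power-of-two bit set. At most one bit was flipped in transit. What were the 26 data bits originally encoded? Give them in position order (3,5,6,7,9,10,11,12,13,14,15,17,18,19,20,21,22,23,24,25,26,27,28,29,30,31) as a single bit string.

s1: b1⊕b3⊕b5⊕b7⊕b9⊕b11⊕b13⊕b15⊕b17⊕b19⊕b21⊕b23⊕b25⊕b27⊕b29⊕b31 = 0⊕0⊕1⊕0⊕0⊕1⊕0⊕0⊕0⊕1⊕0⊕0⊕0⊕0⊕0⊕1 = 0
s2: b2⊕b3⊕b6⊕b7⊕b10⊕b11⊕b14⊕b15⊕b18⊕b19⊕b22⊕b23⊕b26⊕b27⊕b30⊕b31 = 0⊕0⊕1⊕0⊕0⊕1⊕1⊕0⊕1⊕1⊕0⊕0⊕0⊕0⊕0⊕1 = 0
s4: b4⊕b5⊕b6⊕b7⊕b12⊕b13⊕b14⊕b15⊕b20⊕b21⊕b22⊕b23⊕b28⊕b29⊕b30⊕b31 = 0⊕1⊕1⊕0⊕0⊕0⊕1⊕0⊕1⊕0⊕0⊕0⊕1⊕0⊕0⊕1 = 0
s8: b8⊕b9⊕b10⊕b11⊕b12⊕b13⊕b14⊕b15⊕b24⊕b25⊕b26⊕b27⊕b28⊕b29⊕b30⊕b31 = 0⊕0⊕0⊕1⊕0⊕0⊕1⊕0⊕0⊕0⊕0⊕0⊕1⊕0⊕0⊕1 = 0
s16: b16⊕b17⊕b18⊕b19⊕b20⊕b21⊕b22⊕b23⊕b24⊕b25⊕b26⊕b27⊕b28⊕b29⊕b30⊕b31 = 1⊕0⊕1⊕1⊕1⊕0⊕0⊕0⊕0⊕0⊕0⊕0⊕1⊕0⊕0⊕1 = 0
Syndrome (s16...s1) = 00000 → position 0 (no error).
No correction needed.
Data bits at positions 3,5,6,7,9,10,11,12,13,14,15,17,18,19,20,21,22,23,24,25,26,27,28,29,30,31: 01100010010011100000001001

01100010010011100000001001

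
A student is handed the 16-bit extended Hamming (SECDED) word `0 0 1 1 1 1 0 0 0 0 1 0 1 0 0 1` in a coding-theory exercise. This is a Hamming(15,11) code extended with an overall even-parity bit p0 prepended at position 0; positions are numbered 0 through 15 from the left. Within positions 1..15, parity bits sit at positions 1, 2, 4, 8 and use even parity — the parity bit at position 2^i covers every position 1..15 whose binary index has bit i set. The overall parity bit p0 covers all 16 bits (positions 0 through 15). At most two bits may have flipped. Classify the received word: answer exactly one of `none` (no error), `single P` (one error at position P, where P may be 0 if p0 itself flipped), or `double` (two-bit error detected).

single 9

s1: b1⊕b3⊕b5⊕b7⊕b9⊕b11⊕b13⊕b15 = 0⊕1⊕1⊕0⊕0⊕0⊕0⊕1 = 1
s2: b2⊕b3⊕b6⊕b7⊕b10⊕b11⊕b14⊕b15 = 1⊕1⊕0⊕0⊕1⊕0⊕0⊕1 = 0
s4: b4⊕b5⊕b6⊕b7⊕b12⊕b13⊕b14⊕b15 = 1⊕1⊕0⊕0⊕1⊕0⊕0⊕1 = 0
s8: b8⊕b9⊕b10⊕b11⊕b12⊕b13⊕b14⊕b15 = 0⊕0⊕1⊕0⊕1⊕0⊕0⊕1 = 1
Syndrome (s8...s1) = 1001 → position 9.
Overall parity (XOR of all 16 bits, including p0): 0⊕0⊕1⊕1⊕1⊕1⊕0⊕0⊕0⊕0⊕1⊕0⊕1⊕0⊕0⊕1 = 1
Overall=1, syndrome position=9 → single-bit error at position 9.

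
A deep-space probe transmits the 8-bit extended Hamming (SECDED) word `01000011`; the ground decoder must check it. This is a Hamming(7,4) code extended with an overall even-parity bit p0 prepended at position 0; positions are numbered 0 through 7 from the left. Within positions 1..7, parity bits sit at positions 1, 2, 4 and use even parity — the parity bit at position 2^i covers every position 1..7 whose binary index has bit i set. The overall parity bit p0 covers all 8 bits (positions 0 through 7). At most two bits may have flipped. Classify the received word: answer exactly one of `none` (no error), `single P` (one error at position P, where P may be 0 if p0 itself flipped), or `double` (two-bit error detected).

single 0

s1: b1⊕b3⊕b5⊕b7 = 1⊕0⊕0⊕1 = 0
s2: b2⊕b3⊕b6⊕b7 = 0⊕0⊕1⊕1 = 0
s4: b4⊕b5⊕b6⊕b7 = 0⊕0⊕1⊕1 = 0
Syndrome (s4...s1) = 000 → position 0 (no error).
Overall parity (XOR of all 8 bits, including p0): 0⊕1⊕0⊕0⊕0⊕0⊕1⊕1 = 1
Overall=1, syndrome position=0 → single-bit error at position 0.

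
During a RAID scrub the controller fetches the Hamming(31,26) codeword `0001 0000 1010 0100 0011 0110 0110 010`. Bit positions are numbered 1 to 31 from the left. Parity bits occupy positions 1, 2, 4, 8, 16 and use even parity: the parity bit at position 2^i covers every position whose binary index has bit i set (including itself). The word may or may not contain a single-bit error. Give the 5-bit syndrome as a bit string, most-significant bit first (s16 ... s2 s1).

s1: b1⊕b3⊕b5⊕b7⊕b9⊕b11⊕b13⊕b15⊕b17⊕b19⊕b21⊕b23⊕b25⊕b27⊕b29⊕b31 = 0⊕0⊕0⊕0⊕1⊕1⊕0⊕0⊕0⊕1⊕0⊕1⊕0⊕1⊕0⊕0 = 1
s2: b2⊕b3⊕b6⊕b7⊕b10⊕b11⊕b14⊕b15⊕b18⊕b19⊕b22⊕b23⊕b26⊕b27⊕b30⊕b31 = 0⊕0⊕0⊕0⊕0⊕1⊕1⊕0⊕0⊕1⊕1⊕1⊕1⊕1⊕1⊕0 = 0
s4: b4⊕b5⊕b6⊕b7⊕b12⊕b13⊕b14⊕b15⊕b20⊕b21⊕b22⊕b23⊕b28⊕b29⊕b30⊕b31 = 1⊕0⊕0⊕0⊕0⊕0⊕1⊕0⊕1⊕0⊕1⊕1⊕0⊕0⊕1⊕0 = 0
s8: b8⊕b9⊕b10⊕b11⊕b12⊕b13⊕b14⊕b15⊕b24⊕b25⊕b26⊕b27⊕b28⊕b29⊕b30⊕b31 = 0⊕1⊕0⊕1⊕0⊕0⊕1⊕0⊕0⊕0⊕1⊕1⊕0⊕0⊕1⊕0 = 0
s16: b16⊕b17⊕b18⊕b19⊕b20⊕b21⊕b22⊕b23⊕b24⊕b25⊕b26⊕b27⊕b28⊕b29⊕b30⊕b31 = 0⊕0⊕0⊕1⊕1⊕0⊕1⊕1⊕0⊕0⊕1⊕1⊕0⊕0⊕1⊕0 = 1
Syndrome (s16...s1) = 10001 → position 17.

10001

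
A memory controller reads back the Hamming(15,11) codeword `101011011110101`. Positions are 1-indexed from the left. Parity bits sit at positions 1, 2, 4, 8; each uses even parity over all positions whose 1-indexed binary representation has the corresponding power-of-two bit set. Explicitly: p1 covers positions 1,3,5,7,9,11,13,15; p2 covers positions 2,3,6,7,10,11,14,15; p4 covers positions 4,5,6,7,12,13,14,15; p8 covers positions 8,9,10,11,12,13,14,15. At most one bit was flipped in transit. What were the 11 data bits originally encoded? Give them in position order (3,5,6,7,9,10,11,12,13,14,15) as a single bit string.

01101110101

s1: b1⊕b3⊕b5⊕b7⊕b9⊕b11⊕b13⊕b15 = 1⊕1⊕1⊕0⊕1⊕1⊕1⊕1 = 1
s2: b2⊕b3⊕b6⊕b7⊕b10⊕b11⊕b14⊕b15 = 0⊕1⊕1⊕0⊕1⊕1⊕0⊕1 = 1
s4: b4⊕b5⊕b6⊕b7⊕b12⊕b13⊕b14⊕b15 = 0⊕1⊕1⊕0⊕0⊕1⊕0⊕1 = 0
s8: b8⊕b9⊕b10⊕b11⊕b12⊕b13⊕b14⊕b15 = 1⊕1⊕1⊕1⊕0⊕1⊕0⊕1 = 0
Syndrome (s8...s1) = 0011 → position 3.
Flip bit 3: corrected codeword = 100011011110101
Data bits at positions 3,5,6,7,9,10,11,12,13,14,15: 01101110101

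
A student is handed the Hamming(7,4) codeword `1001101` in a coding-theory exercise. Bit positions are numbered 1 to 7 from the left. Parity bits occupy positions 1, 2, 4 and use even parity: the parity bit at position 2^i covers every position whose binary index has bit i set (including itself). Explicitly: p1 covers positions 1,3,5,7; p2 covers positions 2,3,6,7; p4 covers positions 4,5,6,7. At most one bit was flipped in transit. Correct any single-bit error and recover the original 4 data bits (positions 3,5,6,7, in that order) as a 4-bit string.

s1: b1⊕b3⊕b5⊕b7 = 1⊕0⊕1⊕1 = 1
s2: b2⊕b3⊕b6⊕b7 = 0⊕0⊕0⊕1 = 1
s4: b4⊕b5⊕b6⊕b7 = 1⊕1⊕0⊕1 = 1
Syndrome (s4...s1) = 111 → position 7.
Flip bit 7: corrected codeword = 1001100
Data bits at positions 3,5,6,7: 0100

0100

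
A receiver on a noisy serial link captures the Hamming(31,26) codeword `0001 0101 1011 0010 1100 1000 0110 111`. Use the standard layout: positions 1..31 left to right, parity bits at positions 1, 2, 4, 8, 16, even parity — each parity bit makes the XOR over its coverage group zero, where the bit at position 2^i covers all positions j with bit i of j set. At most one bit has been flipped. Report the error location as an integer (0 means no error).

0

s1: b1⊕b3⊕b5⊕b7⊕b9⊕b11⊕b13⊕b15⊕b17⊕b19⊕b21⊕b23⊕b25⊕b27⊕b29⊕b31 = 0⊕0⊕0⊕0⊕1⊕1⊕0⊕1⊕1⊕0⊕1⊕0⊕0⊕1⊕1⊕1 = 0
s2: b2⊕b3⊕b6⊕b7⊕b10⊕b11⊕b14⊕b15⊕b18⊕b19⊕b22⊕b23⊕b26⊕b27⊕b30⊕b31 = 0⊕0⊕1⊕0⊕0⊕1⊕0⊕1⊕1⊕0⊕0⊕0⊕1⊕1⊕1⊕1 = 0
s4: b4⊕b5⊕b6⊕b7⊕b12⊕b13⊕b14⊕b15⊕b20⊕b21⊕b22⊕b23⊕b28⊕b29⊕b30⊕b31 = 1⊕0⊕1⊕0⊕1⊕0⊕0⊕1⊕0⊕1⊕0⊕0⊕0⊕1⊕1⊕1 = 0
s8: b8⊕b9⊕b10⊕b11⊕b12⊕b13⊕b14⊕b15⊕b24⊕b25⊕b26⊕b27⊕b28⊕b29⊕b30⊕b31 = 1⊕1⊕0⊕1⊕1⊕0⊕0⊕1⊕0⊕0⊕1⊕1⊕0⊕1⊕1⊕1 = 0
s16: b16⊕b17⊕b18⊕b19⊕b20⊕b21⊕b22⊕b23⊕b24⊕b25⊕b26⊕b27⊕b28⊕b29⊕b30⊕b31 = 0⊕1⊕1⊕0⊕0⊕1⊕0⊕0⊕0⊕0⊕1⊕1⊕0⊕1⊕1⊕1 = 0
Syndrome (s16...s1) = 00000 → position 0 (no error).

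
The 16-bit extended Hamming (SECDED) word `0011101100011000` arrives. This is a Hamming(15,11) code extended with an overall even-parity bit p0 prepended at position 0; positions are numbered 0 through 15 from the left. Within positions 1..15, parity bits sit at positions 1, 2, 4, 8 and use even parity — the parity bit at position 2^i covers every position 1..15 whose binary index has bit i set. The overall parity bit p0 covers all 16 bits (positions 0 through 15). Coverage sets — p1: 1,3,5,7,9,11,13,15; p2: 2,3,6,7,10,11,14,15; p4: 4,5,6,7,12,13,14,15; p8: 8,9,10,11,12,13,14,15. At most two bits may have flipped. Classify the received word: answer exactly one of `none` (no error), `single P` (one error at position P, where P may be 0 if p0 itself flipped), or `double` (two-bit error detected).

s1: b1⊕b3⊕b5⊕b7⊕b9⊕b11⊕b13⊕b15 = 0⊕1⊕0⊕1⊕0⊕1⊕0⊕0 = 1
s2: b2⊕b3⊕b6⊕b7⊕b10⊕b11⊕b14⊕b15 = 1⊕1⊕1⊕1⊕0⊕1⊕0⊕0 = 1
s4: b4⊕b5⊕b6⊕b7⊕b12⊕b13⊕b14⊕b15 = 1⊕0⊕1⊕1⊕1⊕0⊕0⊕0 = 0
s8: b8⊕b9⊕b10⊕b11⊕b12⊕b13⊕b14⊕b15 = 0⊕0⊕0⊕1⊕1⊕0⊕0⊕0 = 0
Syndrome (s8...s1) = 0011 → position 3.
Overall parity (XOR of all 16 bits, including p0): 0⊕0⊕1⊕1⊕1⊕0⊕1⊕1⊕0⊕0⊕0⊕1⊕1⊕0⊕0⊕0 = 1
Overall=1, syndrome position=3 → single-bit error at position 3.

single 3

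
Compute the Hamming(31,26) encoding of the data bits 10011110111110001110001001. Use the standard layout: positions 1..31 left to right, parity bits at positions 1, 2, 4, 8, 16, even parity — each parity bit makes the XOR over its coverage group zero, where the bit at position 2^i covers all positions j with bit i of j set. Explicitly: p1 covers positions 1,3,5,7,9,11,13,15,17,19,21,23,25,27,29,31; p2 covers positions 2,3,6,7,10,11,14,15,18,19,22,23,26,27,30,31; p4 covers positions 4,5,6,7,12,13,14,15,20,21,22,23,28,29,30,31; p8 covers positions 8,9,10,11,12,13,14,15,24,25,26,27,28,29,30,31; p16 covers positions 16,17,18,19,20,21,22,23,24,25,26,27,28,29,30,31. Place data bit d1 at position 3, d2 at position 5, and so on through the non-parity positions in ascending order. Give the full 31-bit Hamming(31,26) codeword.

Place data bits at non-power-of-two positions: b3=1, b5=0, b6=0, b7=1, b9=1, b10=1, b11=1, b12=0, b13=1, b14=1, b15=1, b17=1, b18=1, b19=0, b20=0, b21=0, b22=1, b23=1, b24=1, b25=0, b26=0, b27=0, b28=1, b29=0, b30=0, b31=1.
p1 = XOR of data positions {3,5,7,9,11,13,15,17,19,21,23,25,27,29,31} = 1⊕0⊕1⊕1⊕1⊕1⊕1⊕1⊕0⊕0⊕1⊕0⊕0⊕0⊕1 = 1
p2 = XOR of data positions {3,6,7,10,11,14,15,18,19,22,23,26,27,30,31} = 1⊕0⊕1⊕1⊕1⊕1⊕1⊕1⊕0⊕1⊕1⊕0⊕0⊕0⊕1 = 0
p4 = XOR of data positions {5,6,7,12,13,14,15,20,21,22,23,28,29,30,31} = 0⊕0⊕1⊕0⊕1⊕1⊕1⊕0⊕0⊕1⊕1⊕1⊕0⊕0⊕1 = 0
p8 = XOR of data positions {9,10,11,12,13,14,15,24,25,26,27,28,29,30,31} = 1⊕1⊕1⊕0⊕1⊕1⊕1⊕1⊕0⊕0⊕0⊕1⊕0⊕0⊕1 = 1
p16 = XOR of data positions {17,18,19,20,21,22,23,24,25,26,27,28,29,30,31} = 1⊕1⊕0⊕0⊕0⊕1⊕1⊕1⊕0⊕0⊕0⊕1⊕0⊕0⊕1 = 1
Codeword b1..b31 = 1010001111101111110001110001001

1010001111101111110001110001001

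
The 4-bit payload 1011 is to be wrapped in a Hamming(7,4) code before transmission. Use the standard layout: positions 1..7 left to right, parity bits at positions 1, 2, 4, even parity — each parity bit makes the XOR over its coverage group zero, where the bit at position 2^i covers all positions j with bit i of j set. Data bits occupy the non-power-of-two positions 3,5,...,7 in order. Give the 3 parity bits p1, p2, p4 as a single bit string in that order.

Place data bits at non-power-of-two positions: b3=1, b5=0, b6=1, b7=1.
p1 = XOR of data positions {3,5,7} = 1⊕0⊕1 = 0
p2 = XOR of data positions {3,6,7} = 1⊕1⊕1 = 1
p4 = XOR of data positions {5,6,7} = 0⊕1⊕1 = 0
Parity bits p1,p2,p4 = 010

010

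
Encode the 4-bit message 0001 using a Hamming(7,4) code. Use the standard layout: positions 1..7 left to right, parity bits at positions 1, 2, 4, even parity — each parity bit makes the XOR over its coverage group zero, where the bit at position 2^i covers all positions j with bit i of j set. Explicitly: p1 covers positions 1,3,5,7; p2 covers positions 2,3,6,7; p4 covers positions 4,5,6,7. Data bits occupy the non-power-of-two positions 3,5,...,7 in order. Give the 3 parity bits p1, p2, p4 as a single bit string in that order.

Place data bits at non-power-of-two positions: b3=0, b5=0, b6=0, b7=1.
p1 = XOR of data positions {3,5,7} = 0⊕0⊕1 = 1
p2 = XOR of data positions {3,6,7} = 0⊕0⊕1 = 1
p4 = XOR of data positions {5,6,7} = 0⊕0⊕1 = 1
Parity bits p1,p2,p4 = 111

111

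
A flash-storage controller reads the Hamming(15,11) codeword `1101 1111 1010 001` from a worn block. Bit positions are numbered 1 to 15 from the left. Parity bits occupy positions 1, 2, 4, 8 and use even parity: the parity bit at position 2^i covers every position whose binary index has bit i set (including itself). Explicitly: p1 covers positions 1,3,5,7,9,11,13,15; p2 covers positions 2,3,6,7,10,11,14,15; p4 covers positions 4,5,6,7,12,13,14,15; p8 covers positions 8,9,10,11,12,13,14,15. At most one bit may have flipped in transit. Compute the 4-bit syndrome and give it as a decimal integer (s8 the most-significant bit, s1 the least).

6

s1: b1⊕b3⊕b5⊕b7⊕b9⊕b11⊕b13⊕b15 = 1⊕0⊕1⊕1⊕1⊕1⊕0⊕1 = 0
s2: b2⊕b3⊕b6⊕b7⊕b10⊕b11⊕b14⊕b15 = 1⊕0⊕1⊕1⊕0⊕1⊕0⊕1 = 1
s4: b4⊕b5⊕b6⊕b7⊕b12⊕b13⊕b14⊕b15 = 1⊕1⊕1⊕1⊕0⊕0⊕0⊕1 = 1
s8: b8⊕b9⊕b10⊕b11⊕b12⊕b13⊕b14⊕b15 = 1⊕1⊕0⊕1⊕0⊕0⊕0⊕1 = 0
Syndrome (s8...s1) = 0110 → position 6.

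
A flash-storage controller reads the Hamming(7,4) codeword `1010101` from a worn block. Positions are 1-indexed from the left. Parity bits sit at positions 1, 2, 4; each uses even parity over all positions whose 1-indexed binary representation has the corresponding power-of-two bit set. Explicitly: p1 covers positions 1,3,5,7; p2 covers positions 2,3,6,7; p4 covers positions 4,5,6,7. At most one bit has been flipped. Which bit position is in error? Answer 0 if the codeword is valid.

0

s1: b1⊕b3⊕b5⊕b7 = 1⊕1⊕1⊕1 = 0
s2: b2⊕b3⊕b6⊕b7 = 0⊕1⊕0⊕1 = 0
s4: b4⊕b5⊕b6⊕b7 = 0⊕1⊕0⊕1 = 0
Syndrome (s4...s1) = 000 → position 0 (no error).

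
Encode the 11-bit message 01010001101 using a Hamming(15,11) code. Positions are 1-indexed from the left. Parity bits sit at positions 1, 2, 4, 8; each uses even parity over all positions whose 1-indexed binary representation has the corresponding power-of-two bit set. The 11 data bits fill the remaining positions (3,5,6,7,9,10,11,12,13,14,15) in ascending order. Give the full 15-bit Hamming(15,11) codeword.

Place data bits at non-power-of-two positions: b3=0, b5=1, b6=0, b7=1, b9=0, b10=0, b11=0, b12=1, b13=1, b14=0, b15=1.
p1 = XOR of data positions {3,5,7,9,11,13,15} = 0⊕1⊕1⊕0⊕0⊕1⊕1 = 0
p2 = XOR of data positions {3,6,7,10,11,14,15} = 0⊕0⊕1⊕0⊕0⊕0⊕1 = 0
p4 = XOR of data positions {5,6,7,12,13,14,15} = 1⊕0⊕1⊕1⊕1⊕0⊕1 = 1
p8 = XOR of data positions {9,10,11,12,13,14,15} = 0⊕0⊕0⊕1⊕1⊕0⊕1 = 1
Codeword b1..b15 = 000110110001101

000110110001101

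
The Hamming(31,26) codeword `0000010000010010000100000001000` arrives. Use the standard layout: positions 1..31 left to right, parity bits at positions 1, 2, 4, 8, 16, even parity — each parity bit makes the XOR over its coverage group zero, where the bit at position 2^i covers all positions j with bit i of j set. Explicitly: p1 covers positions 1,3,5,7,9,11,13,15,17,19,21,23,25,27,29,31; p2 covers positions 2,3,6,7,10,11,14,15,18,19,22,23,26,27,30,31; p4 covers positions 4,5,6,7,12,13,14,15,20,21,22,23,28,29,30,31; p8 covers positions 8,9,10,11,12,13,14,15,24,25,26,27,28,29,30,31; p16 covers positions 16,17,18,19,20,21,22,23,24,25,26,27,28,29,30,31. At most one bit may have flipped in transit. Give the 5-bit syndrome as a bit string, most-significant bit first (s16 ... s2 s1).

01101

s1: b1⊕b3⊕b5⊕b7⊕b9⊕b11⊕b13⊕b15⊕b17⊕b19⊕b21⊕b23⊕b25⊕b27⊕b29⊕b31 = 0⊕0⊕0⊕0⊕0⊕0⊕0⊕1⊕0⊕0⊕0⊕0⊕0⊕0⊕0⊕0 = 1
s2: b2⊕b3⊕b6⊕b7⊕b10⊕b11⊕b14⊕b15⊕b18⊕b19⊕b22⊕b23⊕b26⊕b27⊕b30⊕b31 = 0⊕0⊕1⊕0⊕0⊕0⊕0⊕1⊕0⊕0⊕0⊕0⊕0⊕0⊕0⊕0 = 0
s4: b4⊕b5⊕b6⊕b7⊕b12⊕b13⊕b14⊕b15⊕b20⊕b21⊕b22⊕b23⊕b28⊕b29⊕b30⊕b31 = 0⊕0⊕1⊕0⊕1⊕0⊕0⊕1⊕1⊕0⊕0⊕0⊕1⊕0⊕0⊕0 = 1
s8: b8⊕b9⊕b10⊕b11⊕b12⊕b13⊕b14⊕b15⊕b24⊕b25⊕b26⊕b27⊕b28⊕b29⊕b30⊕b31 = 0⊕0⊕0⊕0⊕1⊕0⊕0⊕1⊕0⊕0⊕0⊕0⊕1⊕0⊕0⊕0 = 1
s16: b16⊕b17⊕b18⊕b19⊕b20⊕b21⊕b22⊕b23⊕b24⊕b25⊕b26⊕b27⊕b28⊕b29⊕b30⊕b31 = 0⊕0⊕0⊕0⊕1⊕0⊕0⊕0⊕0⊕0⊕0⊕0⊕1⊕0⊕0⊕0 = 0
Syndrome (s16...s1) = 01101 → position 13.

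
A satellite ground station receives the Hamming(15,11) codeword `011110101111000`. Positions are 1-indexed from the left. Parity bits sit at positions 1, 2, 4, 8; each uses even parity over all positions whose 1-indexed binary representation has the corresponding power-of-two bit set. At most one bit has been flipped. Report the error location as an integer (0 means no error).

s1: b1⊕b3⊕b5⊕b7⊕b9⊕b11⊕b13⊕b15 = 0⊕1⊕1⊕1⊕1⊕1⊕0⊕0 = 1
s2: b2⊕b3⊕b6⊕b7⊕b10⊕b11⊕b14⊕b15 = 1⊕1⊕0⊕1⊕1⊕1⊕0⊕0 = 1
s4: b4⊕b5⊕b6⊕b7⊕b12⊕b13⊕b14⊕b15 = 1⊕1⊕0⊕1⊕1⊕0⊕0⊕0 = 0
s8: b8⊕b9⊕b10⊕b11⊕b12⊕b13⊕b14⊕b15 = 0⊕1⊕1⊕1⊕1⊕0⊕0⊕0 = 0
Syndrome (s8...s1) = 0011 → position 3.

3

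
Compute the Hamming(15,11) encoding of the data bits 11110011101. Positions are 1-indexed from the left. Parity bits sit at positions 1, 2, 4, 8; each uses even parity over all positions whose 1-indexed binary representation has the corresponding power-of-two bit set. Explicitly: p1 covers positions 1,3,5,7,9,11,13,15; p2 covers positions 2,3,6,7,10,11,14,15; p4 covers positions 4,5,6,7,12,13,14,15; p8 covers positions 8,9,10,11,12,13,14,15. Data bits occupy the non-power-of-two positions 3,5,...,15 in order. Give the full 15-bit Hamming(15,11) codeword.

011011100011101

Place data bits at non-power-of-two positions: b3=1, b5=1, b6=1, b7=1, b9=0, b10=0, b11=1, b12=1, b13=1, b14=0, b15=1.
p1 = XOR of data positions {3,5,7,9,11,13,15} = 1⊕1⊕1⊕0⊕1⊕1⊕1 = 0
p2 = XOR of data positions {3,6,7,10,11,14,15} = 1⊕1⊕1⊕0⊕1⊕0⊕1 = 1
p4 = XOR of data positions {5,6,7,12,13,14,15} = 1⊕1⊕1⊕1⊕1⊕0⊕1 = 0
p8 = XOR of data positions {9,10,11,12,13,14,15} = 0⊕0⊕1⊕1⊕1⊕0⊕1 = 0
Codeword b1..b15 = 011011100011101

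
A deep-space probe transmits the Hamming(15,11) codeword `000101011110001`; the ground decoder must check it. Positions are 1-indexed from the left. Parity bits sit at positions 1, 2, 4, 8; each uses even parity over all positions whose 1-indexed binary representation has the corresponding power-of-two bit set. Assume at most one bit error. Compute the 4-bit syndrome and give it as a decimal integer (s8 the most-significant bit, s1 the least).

13

s1: b1⊕b3⊕b5⊕b7⊕b9⊕b11⊕b13⊕b15 = 0⊕0⊕0⊕0⊕1⊕1⊕0⊕1 = 1
s2: b2⊕b3⊕b6⊕b7⊕b10⊕b11⊕b14⊕b15 = 0⊕0⊕1⊕0⊕1⊕1⊕0⊕1 = 0
s4: b4⊕b5⊕b6⊕b7⊕b12⊕b13⊕b14⊕b15 = 1⊕0⊕1⊕0⊕0⊕0⊕0⊕1 = 1
s8: b8⊕b9⊕b10⊕b11⊕b12⊕b13⊕b14⊕b15 = 1⊕1⊕1⊕1⊕0⊕0⊕0⊕1 = 1
Syndrome (s8...s1) = 1101 → position 13.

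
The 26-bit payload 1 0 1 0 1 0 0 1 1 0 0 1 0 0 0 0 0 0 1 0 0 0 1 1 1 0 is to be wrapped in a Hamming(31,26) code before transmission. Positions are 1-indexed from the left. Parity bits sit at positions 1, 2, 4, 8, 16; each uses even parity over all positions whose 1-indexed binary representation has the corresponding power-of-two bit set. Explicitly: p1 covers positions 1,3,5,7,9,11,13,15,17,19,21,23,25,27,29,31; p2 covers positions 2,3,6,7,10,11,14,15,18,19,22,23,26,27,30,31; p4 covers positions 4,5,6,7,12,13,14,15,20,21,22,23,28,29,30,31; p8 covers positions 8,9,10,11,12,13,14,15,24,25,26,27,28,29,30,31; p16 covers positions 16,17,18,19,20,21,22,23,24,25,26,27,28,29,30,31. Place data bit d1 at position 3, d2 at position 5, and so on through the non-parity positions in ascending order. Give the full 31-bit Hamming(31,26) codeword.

1110010110011001100000010001110

Place data bits at non-power-of-two positions: b3=1, b5=0, b6=1, b7=0, b9=1, b10=0, b11=0, b12=1, b13=1, b14=0, b15=0, b17=1, b18=0, b19=0, b20=0, b21=0, b22=0, b23=0, b24=1, b25=0, b26=0, b27=0, b28=1, b29=1, b30=1, b31=0.
p1 = XOR of data positions {3,5,7,9,11,13,15,17,19,21,23,25,27,29,31} = 1⊕0⊕0⊕1⊕0⊕1⊕0⊕1⊕0⊕0⊕0⊕0⊕0⊕1⊕0 = 1
p2 = XOR of data positions {3,6,7,10,11,14,15,18,19,22,23,26,27,30,31} = 1⊕1⊕0⊕0⊕0⊕0⊕0⊕0⊕0⊕0⊕0⊕0⊕0⊕1⊕0 = 1
p4 = XOR of data positions {5,6,7,12,13,14,15,20,21,22,23,28,29,30,31} = 0⊕1⊕0⊕1⊕1⊕0⊕0⊕0⊕0⊕0⊕0⊕1⊕1⊕1⊕0 = 0
p8 = XOR of data positions {9,10,11,12,13,14,15,24,25,26,27,28,29,30,31} = 1⊕0⊕0⊕1⊕1⊕0⊕0⊕1⊕0⊕0⊕0⊕1⊕1⊕1⊕0 = 1
p16 = XOR of data positions {17,18,19,20,21,22,23,24,25,26,27,28,29,30,31} = 1⊕0⊕0⊕0⊕0⊕0⊕0⊕1⊕0⊕0⊕0⊕1⊕1⊕1⊕0 = 1
Codeword b1..b31 = 1110010110011001100000010001110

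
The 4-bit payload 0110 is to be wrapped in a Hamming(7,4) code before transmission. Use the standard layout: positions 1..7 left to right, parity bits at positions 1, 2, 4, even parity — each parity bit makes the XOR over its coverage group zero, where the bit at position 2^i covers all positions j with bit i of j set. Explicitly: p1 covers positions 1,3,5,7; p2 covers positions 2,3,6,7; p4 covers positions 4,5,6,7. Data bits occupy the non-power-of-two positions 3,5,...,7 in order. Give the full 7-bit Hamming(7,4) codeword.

Place data bits at non-power-of-two positions: b3=0, b5=1, b6=1, b7=0.
p1 = XOR of data positions {3,5,7} = 0⊕1⊕0 = 1
p2 = XOR of data positions {3,6,7} = 0⊕1⊕0 = 1
p4 = XOR of data positions {5,6,7} = 1⊕1⊕0 = 0
Codeword b1..b7 = 1100110

1100110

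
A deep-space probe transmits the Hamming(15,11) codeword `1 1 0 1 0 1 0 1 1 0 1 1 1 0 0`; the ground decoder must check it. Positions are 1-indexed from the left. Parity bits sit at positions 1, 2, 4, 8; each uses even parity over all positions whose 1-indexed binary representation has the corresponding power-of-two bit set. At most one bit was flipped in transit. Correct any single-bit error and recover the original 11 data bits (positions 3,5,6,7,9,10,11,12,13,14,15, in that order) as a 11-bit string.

s1: b1⊕b3⊕b5⊕b7⊕b9⊕b11⊕b13⊕b15 = 1⊕0⊕0⊕0⊕1⊕1⊕1⊕0 = 0
s2: b2⊕b3⊕b6⊕b7⊕b10⊕b11⊕b14⊕b15 = 1⊕0⊕1⊕0⊕0⊕1⊕0⊕0 = 1
s4: b4⊕b5⊕b6⊕b7⊕b12⊕b13⊕b14⊕b15 = 1⊕0⊕1⊕0⊕1⊕1⊕0⊕0 = 0
s8: b8⊕b9⊕b10⊕b11⊕b12⊕b13⊕b14⊕b15 = 1⊕1⊕0⊕1⊕1⊕1⊕0⊕0 = 1
Syndrome (s8...s1) = 1010 → position 10.
Flip bit 10: corrected codeword = 110101011111100
Data bits at positions 3,5,6,7,9,10,11,12,13,14,15: 00101111100

00101111100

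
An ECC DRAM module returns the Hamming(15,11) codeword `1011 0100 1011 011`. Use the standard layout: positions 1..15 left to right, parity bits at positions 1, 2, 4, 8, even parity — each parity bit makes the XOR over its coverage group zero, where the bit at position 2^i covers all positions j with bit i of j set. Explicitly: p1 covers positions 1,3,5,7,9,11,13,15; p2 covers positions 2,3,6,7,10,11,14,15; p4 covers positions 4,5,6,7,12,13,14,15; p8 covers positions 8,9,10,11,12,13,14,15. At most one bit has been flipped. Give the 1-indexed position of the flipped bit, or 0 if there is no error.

15

s1: b1⊕b3⊕b5⊕b7⊕b9⊕b11⊕b13⊕b15 = 1⊕1⊕0⊕0⊕1⊕1⊕0⊕1 = 1
s2: b2⊕b3⊕b6⊕b7⊕b10⊕b11⊕b14⊕b15 = 0⊕1⊕1⊕0⊕0⊕1⊕1⊕1 = 1
s4: b4⊕b5⊕b6⊕b7⊕b12⊕b13⊕b14⊕b15 = 1⊕0⊕1⊕0⊕1⊕0⊕1⊕1 = 1
s8: b8⊕b9⊕b10⊕b11⊕b12⊕b13⊕b14⊕b15 = 0⊕1⊕0⊕1⊕1⊕0⊕1⊕1 = 1
Syndrome (s8...s1) = 1111 → position 15.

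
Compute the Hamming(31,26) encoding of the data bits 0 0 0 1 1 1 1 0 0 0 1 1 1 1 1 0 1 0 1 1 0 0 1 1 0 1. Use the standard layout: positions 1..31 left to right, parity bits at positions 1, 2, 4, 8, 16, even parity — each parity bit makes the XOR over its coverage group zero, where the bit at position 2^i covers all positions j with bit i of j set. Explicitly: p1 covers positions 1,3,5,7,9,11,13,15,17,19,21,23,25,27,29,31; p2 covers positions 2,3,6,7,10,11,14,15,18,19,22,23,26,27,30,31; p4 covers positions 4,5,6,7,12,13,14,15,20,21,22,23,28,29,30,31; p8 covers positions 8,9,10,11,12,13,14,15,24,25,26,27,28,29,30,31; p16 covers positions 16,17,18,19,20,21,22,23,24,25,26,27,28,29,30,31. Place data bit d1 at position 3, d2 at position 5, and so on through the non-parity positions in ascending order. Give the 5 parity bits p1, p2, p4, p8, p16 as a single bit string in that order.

10110

Place data bits at non-power-of-two positions: b3=0, b5=0, b6=0, b7=1, b9=1, b10=1, b11=1, b12=0, b13=0, b14=0, b15=1, b17=1, b18=1, b19=1, b20=1, b21=0, b22=1, b23=0, b24=1, b25=1, b26=0, b27=0, b28=1, b29=1, b30=0, b31=1.
p1 = XOR of data positions {3,5,7,9,11,13,15,17,19,21,23,25,27,29,31} = 0⊕0⊕1⊕1⊕1⊕0⊕1⊕1⊕1⊕0⊕0⊕1⊕0⊕1⊕1 = 1
p2 = XOR of data positions {3,6,7,10,11,14,15,18,19,22,23,26,27,30,31} = 0⊕0⊕1⊕1⊕1⊕0⊕1⊕1⊕1⊕1⊕0⊕0⊕0⊕0⊕1 = 0
p4 = XOR of data positions {5,6,7,12,13,14,15,20,21,22,23,28,29,30,31} = 0⊕0⊕1⊕0⊕0⊕0⊕1⊕1⊕0⊕1⊕0⊕1⊕1⊕0⊕1 = 1
p8 = XOR of data positions {9,10,11,12,13,14,15,24,25,26,27,28,29,30,31} = 1⊕1⊕1⊕0⊕0⊕0⊕1⊕1⊕1⊕0⊕0⊕1⊕1⊕0⊕1 = 1
p16 = XOR of data positions {17,18,19,20,21,22,23,24,25,26,27,28,29,30,31} = 1⊕1⊕1⊕1⊕0⊕1⊕0⊕1⊕1⊕0⊕0⊕1⊕1⊕0⊕1 = 0
Parity bits p1,p2,p4,p8,p16 = 10110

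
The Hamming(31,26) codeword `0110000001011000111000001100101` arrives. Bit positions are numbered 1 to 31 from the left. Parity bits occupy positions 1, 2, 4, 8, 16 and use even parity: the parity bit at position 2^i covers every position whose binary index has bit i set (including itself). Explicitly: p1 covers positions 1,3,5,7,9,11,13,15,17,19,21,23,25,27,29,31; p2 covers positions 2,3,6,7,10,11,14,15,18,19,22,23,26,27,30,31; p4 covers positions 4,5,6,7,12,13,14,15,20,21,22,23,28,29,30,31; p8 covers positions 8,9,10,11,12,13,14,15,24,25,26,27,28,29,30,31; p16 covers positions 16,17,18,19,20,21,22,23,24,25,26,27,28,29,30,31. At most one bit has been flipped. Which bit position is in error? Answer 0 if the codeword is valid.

s1: b1⊕b3⊕b5⊕b7⊕b9⊕b11⊕b13⊕b15⊕b17⊕b19⊕b21⊕b23⊕b25⊕b27⊕b29⊕b31 = 0⊕1⊕0⊕0⊕0⊕0⊕1⊕0⊕1⊕1⊕0⊕0⊕1⊕0⊕1⊕1 = 1
s2: b2⊕b3⊕b6⊕b7⊕b10⊕b11⊕b14⊕b15⊕b18⊕b19⊕b22⊕b23⊕b26⊕b27⊕b30⊕b31 = 1⊕1⊕0⊕0⊕1⊕0⊕0⊕0⊕1⊕1⊕0⊕0⊕1⊕0⊕0⊕1 = 1
s4: b4⊕b5⊕b6⊕b7⊕b12⊕b13⊕b14⊕b15⊕b20⊕b21⊕b22⊕b23⊕b28⊕b29⊕b30⊕b31 = 0⊕0⊕0⊕0⊕1⊕1⊕0⊕0⊕0⊕0⊕0⊕0⊕0⊕1⊕0⊕1 = 0
s8: b8⊕b9⊕b10⊕b11⊕b12⊕b13⊕b14⊕b15⊕b24⊕b25⊕b26⊕b27⊕b28⊕b29⊕b30⊕b31 = 0⊕0⊕1⊕0⊕1⊕1⊕0⊕0⊕0⊕1⊕1⊕0⊕0⊕1⊕0⊕1 = 1
s16: b16⊕b17⊕b18⊕b19⊕b20⊕b21⊕b22⊕b23⊕b24⊕b25⊕b26⊕b27⊕b28⊕b29⊕b30⊕b31 = 0⊕1⊕1⊕1⊕0⊕0⊕0⊕0⊕0⊕1⊕1⊕0⊕0⊕1⊕0⊕1 = 1
Syndrome (s16...s1) = 11011 → position 27.

27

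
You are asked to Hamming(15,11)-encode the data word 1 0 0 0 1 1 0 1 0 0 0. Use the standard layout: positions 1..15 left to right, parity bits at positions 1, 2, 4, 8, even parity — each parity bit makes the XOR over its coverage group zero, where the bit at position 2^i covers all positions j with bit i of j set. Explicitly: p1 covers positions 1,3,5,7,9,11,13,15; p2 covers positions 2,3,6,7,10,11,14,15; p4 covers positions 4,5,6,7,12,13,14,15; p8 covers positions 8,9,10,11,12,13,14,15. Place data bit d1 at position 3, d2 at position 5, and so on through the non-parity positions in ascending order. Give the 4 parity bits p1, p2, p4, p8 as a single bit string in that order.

0011

Place data bits at non-power-of-two positions: b3=1, b5=0, b6=0, b7=0, b9=1, b10=1, b11=0, b12=1, b13=0, b14=0, b15=0.
p1 = XOR of data positions {3,5,7,9,11,13,15} = 1⊕0⊕0⊕1⊕0⊕0⊕0 = 0
p2 = XOR of data positions {3,6,7,10,11,14,15} = 1⊕0⊕0⊕1⊕0⊕0⊕0 = 0
p4 = XOR of data positions {5,6,7,12,13,14,15} = 0⊕0⊕0⊕1⊕0⊕0⊕0 = 1
p8 = XOR of data positions {9,10,11,12,13,14,15} = 1⊕1⊕0⊕1⊕0⊕0⊕0 = 1
Parity bits p1,p2,p4,p8 = 0011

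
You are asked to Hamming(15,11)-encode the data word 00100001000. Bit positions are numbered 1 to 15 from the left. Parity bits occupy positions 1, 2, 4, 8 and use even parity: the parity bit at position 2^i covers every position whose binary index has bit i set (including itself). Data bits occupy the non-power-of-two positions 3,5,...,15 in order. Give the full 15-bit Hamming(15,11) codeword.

010001010001000

Place data bits at non-power-of-two positions: b3=0, b5=0, b6=1, b7=0, b9=0, b10=0, b11=0, b12=1, b13=0, b14=0, b15=0.
p1 = XOR of data positions {3,5,7,9,11,13,15} = 0⊕0⊕0⊕0⊕0⊕0⊕0 = 0
p2 = XOR of data positions {3,6,7,10,11,14,15} = 0⊕1⊕0⊕0⊕0⊕0⊕0 = 1
p4 = XOR of data positions {5,6,7,12,13,14,15} = 0⊕1⊕0⊕1⊕0⊕0⊕0 = 0
p8 = XOR of data positions {9,10,11,12,13,14,15} = 0⊕0⊕0⊕1⊕0⊕0⊕0 = 1
Codeword b1..b15 = 010001010001000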